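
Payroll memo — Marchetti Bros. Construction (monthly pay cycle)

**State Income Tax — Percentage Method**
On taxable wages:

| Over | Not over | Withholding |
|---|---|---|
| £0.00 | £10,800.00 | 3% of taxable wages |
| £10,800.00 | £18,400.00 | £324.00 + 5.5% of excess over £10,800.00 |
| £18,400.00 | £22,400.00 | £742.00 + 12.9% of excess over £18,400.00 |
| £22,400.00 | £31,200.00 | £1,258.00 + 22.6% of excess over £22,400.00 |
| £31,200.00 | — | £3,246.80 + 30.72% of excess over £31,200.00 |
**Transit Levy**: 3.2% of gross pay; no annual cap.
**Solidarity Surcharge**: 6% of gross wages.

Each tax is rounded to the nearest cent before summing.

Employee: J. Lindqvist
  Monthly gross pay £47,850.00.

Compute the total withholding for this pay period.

£12,763.88

State Income Tax: taxable = £47,850.00
  £3,246.80 + 30.72% × (£47,850.00 − £31,200.00) = £3,246.80 + 30.72% × £16,650.00 = £8,361.68
Transit Levy: 3.2% × £47,850.00 = £1,531.20
Solidarity Surcharge: 6% × £47,850.00 = £2,871.00
Total: £8,361.68 + £1,531.20 + £2,871.00 = £12,763.88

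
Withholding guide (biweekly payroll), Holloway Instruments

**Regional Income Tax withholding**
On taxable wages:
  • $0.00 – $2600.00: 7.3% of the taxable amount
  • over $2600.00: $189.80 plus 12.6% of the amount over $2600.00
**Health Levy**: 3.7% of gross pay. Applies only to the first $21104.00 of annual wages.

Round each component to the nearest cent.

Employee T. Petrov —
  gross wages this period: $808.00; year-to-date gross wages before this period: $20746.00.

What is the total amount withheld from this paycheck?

Regional Income Tax: taxable = $808.00
  7.3% × $808.00 = $58.98
Health Levy: cap $21104.00 − YTD $20746.00 = $358.00 subject; 3.7% × $358.00 = $13.25
Total: $58.98 + $13.25 = $72.23

$72.23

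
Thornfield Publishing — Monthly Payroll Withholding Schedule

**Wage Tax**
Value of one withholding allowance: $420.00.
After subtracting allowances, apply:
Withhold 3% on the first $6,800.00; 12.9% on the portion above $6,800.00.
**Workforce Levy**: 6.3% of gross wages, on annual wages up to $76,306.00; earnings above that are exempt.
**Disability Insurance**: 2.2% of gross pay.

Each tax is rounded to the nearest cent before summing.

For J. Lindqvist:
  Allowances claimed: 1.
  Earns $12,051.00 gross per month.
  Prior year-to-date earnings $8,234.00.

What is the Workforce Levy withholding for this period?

$759.21

Workforce Levy: 6.3% × $12,051.00 = $759.21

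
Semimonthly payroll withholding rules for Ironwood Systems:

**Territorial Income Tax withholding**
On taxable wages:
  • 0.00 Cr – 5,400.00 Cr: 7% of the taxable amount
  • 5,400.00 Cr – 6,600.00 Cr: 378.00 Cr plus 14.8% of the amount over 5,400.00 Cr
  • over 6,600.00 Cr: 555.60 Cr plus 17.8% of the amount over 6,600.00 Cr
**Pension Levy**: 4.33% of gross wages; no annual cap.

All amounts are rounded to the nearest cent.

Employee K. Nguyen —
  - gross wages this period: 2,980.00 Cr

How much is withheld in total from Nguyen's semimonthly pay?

337.63 Cr

Territorial Income Tax: taxable = 2,980.00 Cr
  7% × 2,980.00 Cr = 208.60 Cr
Pension Levy: 4.33% × 2,980.00 Cr = 129.03 Cr
Total: 208.60 Cr + 129.03 Cr = 337.63 Cr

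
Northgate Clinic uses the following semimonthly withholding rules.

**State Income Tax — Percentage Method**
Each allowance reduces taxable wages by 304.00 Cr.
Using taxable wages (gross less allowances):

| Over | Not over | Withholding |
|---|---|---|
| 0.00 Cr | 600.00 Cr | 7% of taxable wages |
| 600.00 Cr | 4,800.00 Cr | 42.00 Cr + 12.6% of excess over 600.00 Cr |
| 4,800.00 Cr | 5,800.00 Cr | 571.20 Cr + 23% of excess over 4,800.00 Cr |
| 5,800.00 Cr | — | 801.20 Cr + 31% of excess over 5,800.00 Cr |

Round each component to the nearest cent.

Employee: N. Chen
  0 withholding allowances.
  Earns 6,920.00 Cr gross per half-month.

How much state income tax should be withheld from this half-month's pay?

1,148.40 Cr

State Income Tax: taxable = 6,920.00 Cr
  801.20 Cr + 31% × (6,920.00 Cr − 5,800.00 Cr) = 801.20 Cr + 31% × 1,120.00 Cr = 1,148.40 Cr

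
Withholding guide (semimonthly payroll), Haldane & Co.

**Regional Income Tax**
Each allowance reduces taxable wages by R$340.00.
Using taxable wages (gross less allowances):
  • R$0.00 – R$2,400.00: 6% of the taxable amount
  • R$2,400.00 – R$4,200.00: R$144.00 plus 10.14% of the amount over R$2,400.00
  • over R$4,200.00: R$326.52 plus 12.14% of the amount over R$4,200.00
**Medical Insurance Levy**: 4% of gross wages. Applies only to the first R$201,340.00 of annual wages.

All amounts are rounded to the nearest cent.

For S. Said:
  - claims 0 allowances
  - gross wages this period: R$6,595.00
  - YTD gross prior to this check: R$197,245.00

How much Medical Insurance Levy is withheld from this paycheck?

R$163.80

Medical Insurance Levy: cap R$201,340.00 − YTD R$197,245.00 = R$4,095.00 subject; 4% × R$4,095.00 = R$163.80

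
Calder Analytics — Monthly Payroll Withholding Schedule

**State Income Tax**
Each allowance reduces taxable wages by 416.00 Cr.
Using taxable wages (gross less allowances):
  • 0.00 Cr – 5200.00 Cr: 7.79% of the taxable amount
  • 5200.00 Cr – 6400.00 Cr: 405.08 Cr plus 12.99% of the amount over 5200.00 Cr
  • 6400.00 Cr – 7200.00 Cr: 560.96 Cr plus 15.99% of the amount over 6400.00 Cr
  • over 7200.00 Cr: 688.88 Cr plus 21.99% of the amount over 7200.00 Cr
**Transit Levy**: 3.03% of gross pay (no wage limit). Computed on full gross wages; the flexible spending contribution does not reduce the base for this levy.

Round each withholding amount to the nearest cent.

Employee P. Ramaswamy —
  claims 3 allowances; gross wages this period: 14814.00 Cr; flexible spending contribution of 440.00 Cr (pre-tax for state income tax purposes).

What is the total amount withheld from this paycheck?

2440.87 Cr

State Income Tax: taxable = 14814.00 Cr − 440.00 Cr − 3×416.00 Cr = 13126.00 Cr
  688.88 Cr + 21.99% × (13126.00 Cr − 7200.00 Cr) = 688.88 Cr + 21.99% × 5926.00 Cr = 1992.01 Cr
Transit Levy: 3.03% × 14814.00 Cr = 448.86 Cr
Total: 1992.01 Cr + 448.86 Cr = 2440.87 Cr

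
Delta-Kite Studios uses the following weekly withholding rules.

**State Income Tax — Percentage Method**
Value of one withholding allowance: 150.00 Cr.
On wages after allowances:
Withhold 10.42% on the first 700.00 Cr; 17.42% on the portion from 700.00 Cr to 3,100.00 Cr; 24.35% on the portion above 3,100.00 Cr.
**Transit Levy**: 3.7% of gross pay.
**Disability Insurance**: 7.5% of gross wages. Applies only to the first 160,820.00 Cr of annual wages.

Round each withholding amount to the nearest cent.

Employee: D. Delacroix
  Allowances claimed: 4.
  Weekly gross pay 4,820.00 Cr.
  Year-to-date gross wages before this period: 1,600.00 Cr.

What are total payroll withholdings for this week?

State Income Tax: taxable = 4,820.00 Cr − 4×150.00 Cr = 4,220.00 Cr
  491.02 Cr + 24.35% × (4,220.00 Cr − 3,100.00 Cr) = 491.02 Cr + 24.35% × 1,120.00 Cr = 763.74 Cr
Transit Levy: 3.7% × 4,820.00 Cr = 178.34 Cr
Disability Insurance: 7.5% × 4,820.00 Cr = 361.50 Cr
Total: 763.74 Cr + 178.34 Cr + 361.50 Cr = 1,303.58 Cr

1,303.58 Cr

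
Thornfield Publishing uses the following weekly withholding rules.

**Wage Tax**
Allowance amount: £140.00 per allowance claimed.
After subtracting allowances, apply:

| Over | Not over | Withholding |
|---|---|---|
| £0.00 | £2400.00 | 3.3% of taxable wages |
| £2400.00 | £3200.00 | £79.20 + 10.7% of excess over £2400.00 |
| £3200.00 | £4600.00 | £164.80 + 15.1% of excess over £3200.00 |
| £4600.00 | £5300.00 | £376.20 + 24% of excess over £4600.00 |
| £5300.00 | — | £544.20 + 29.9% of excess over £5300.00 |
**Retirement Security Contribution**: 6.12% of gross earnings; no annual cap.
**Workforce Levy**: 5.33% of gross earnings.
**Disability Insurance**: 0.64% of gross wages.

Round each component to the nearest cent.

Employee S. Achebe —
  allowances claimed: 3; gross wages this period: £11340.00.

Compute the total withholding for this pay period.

£3595.59

Wage Tax: taxable = £11340.00 − 3×£140.00 = £10920.00
  £544.20 + 29.9% × (£10920.00 − £5300.00) = £544.20 + 29.9% × £5620.00 = £2224.58
Retirement Security Contribution: 6.12% × £11340.00 = £694.01
Workforce Levy: 5.33% × £11340.00 = £604.42
Disability Insurance: 0.64% × £11340.00 = £72.58
Total: £2224.58 + £694.01 + £604.42 + £72.58 = £3595.59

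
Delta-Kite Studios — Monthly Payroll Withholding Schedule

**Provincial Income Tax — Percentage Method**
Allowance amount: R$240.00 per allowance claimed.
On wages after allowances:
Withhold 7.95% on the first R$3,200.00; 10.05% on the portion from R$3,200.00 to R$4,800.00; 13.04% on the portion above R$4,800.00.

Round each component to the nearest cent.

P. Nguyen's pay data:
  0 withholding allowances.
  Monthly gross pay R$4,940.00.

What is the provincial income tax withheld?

R$433.46

Provincial Income Tax: taxable = R$4,940.00
  R$415.20 + 13.04% × (R$4,940.00 − R$4,800.00) = R$415.20 + 13.04% × R$140.00 = R$433.46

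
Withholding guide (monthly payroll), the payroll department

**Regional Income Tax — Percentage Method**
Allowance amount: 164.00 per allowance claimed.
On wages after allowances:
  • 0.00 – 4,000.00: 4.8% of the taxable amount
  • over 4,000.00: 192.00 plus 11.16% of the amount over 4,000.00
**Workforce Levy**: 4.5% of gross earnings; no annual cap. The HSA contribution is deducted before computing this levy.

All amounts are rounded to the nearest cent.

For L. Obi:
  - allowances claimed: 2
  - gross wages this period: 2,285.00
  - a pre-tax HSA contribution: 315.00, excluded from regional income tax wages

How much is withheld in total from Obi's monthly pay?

167.47

Regional Income Tax: taxable = 2,285.00 − 315.00 − 2×164.00 = 1,642.00
  4.8% × 1,642.00 = 78.82
Workforce Levy: 4.5% × 1,970.00 = 88.65
Total: 78.82 + 88.65 = 167.47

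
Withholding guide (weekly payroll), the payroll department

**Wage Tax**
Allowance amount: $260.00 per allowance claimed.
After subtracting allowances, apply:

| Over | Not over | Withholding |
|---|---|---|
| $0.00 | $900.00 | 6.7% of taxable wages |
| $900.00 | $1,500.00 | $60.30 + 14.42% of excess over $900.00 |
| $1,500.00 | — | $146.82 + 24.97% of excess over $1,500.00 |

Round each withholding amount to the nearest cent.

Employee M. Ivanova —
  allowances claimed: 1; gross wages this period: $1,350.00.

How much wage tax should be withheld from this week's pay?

$87.70

Wage Tax: taxable = $1,350.00 − 1×$260.00 = $1,090.00
  $60.30 + 14.42% × ($1,090.00 − $900.00) = $60.30 + 14.42% × $190.00 = $87.70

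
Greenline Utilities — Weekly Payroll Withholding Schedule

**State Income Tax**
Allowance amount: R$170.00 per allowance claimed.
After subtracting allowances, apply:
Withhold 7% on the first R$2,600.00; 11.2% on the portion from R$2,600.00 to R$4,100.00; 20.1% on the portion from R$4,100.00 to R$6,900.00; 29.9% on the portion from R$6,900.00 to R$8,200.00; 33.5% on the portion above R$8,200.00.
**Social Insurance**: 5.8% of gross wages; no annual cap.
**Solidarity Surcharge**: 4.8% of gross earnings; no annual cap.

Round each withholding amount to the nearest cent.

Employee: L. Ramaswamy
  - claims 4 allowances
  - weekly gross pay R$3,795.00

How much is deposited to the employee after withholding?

R$3,153.05

State Income Tax: taxable = R$3,795.00 − 4×R$170.00 = R$3,115.00
  R$182.00 + 11.2% × (R$3,115.00 − R$2,600.00) = R$182.00 + 11.2% × R$515.00 = R$239.68
Social Insurance: 5.8% × R$3,795.00 = R$220.11
Solidarity Surcharge: 4.8% × R$3,795.00 = R$182.16
Total withheld: R$239.68 + R$220.11 + R$182.16 = R$641.95
Net pay: R$3,795.00 − R$641.95 = R$3,153.05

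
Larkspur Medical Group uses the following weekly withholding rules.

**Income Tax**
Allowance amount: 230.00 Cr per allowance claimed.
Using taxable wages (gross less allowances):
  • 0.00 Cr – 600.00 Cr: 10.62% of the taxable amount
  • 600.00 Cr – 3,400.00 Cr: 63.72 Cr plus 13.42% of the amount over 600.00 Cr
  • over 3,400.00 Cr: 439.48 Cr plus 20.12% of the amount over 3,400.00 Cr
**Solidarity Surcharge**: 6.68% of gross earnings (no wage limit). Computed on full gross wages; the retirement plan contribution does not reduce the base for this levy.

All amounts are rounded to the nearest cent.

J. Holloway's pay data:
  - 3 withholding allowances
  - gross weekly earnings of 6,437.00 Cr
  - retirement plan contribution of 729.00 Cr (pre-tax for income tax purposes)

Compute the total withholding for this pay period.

1,195.01 Cr

Income Tax: taxable = 6,437.00 Cr − 729.00 Cr − 3×230.00 Cr = 5,018.00 Cr
  439.48 Cr + 20.12% × (5,018.00 Cr − 3,400.00 Cr) = 439.48 Cr + 20.12% × 1,618.00 Cr = 765.02 Cr
Solidarity Surcharge: 6.68% × 6,437.00 Cr = 429.99 Cr
Total: 765.02 Cr + 429.99 Cr = 1,195.01 Cr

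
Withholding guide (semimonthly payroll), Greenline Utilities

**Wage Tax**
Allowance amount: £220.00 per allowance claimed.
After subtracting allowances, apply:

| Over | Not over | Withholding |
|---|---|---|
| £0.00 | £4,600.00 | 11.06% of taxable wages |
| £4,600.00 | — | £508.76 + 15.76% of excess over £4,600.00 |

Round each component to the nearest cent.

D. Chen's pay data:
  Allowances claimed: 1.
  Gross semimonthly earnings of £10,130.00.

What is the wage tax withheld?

£1,345.62

Wage Tax: taxable = £10,130.00 − 1×£220.00 = £9,910.00
  £508.76 + 15.76% × (£9,910.00 − £4,600.00) = £508.76 + 15.76% × £5,310.00 = £1,345.62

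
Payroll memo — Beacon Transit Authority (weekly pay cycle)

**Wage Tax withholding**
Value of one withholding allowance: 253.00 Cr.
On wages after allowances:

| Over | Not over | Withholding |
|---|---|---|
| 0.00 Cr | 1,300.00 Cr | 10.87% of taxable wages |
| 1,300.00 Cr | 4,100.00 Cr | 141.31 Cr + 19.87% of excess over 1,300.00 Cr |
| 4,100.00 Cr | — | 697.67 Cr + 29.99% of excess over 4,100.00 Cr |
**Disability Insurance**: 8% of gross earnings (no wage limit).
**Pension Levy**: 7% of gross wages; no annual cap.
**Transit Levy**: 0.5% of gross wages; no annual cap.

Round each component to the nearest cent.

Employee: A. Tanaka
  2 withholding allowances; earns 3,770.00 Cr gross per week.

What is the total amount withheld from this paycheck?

Wage Tax: taxable = 3,770.00 Cr − 2×253.00 Cr = 3,264.00 Cr
  141.31 Cr + 19.87% × (3,264.00 Cr − 1,300.00 Cr) = 141.31 Cr + 19.87% × 1,964.00 Cr = 531.56 Cr
Disability Insurance: 8% × 3,770.00 Cr = 301.60 Cr
Pension Levy: 7% × 3,770.00 Cr = 263.90 Cr
Transit Levy: 0.5% × 3,770.00 Cr = 18.85 Cr
Total: 531.56 Cr + 301.60 Cr + 263.90 Cr + 18.85 Cr = 1,115.91 Cr

1,115.91 Cr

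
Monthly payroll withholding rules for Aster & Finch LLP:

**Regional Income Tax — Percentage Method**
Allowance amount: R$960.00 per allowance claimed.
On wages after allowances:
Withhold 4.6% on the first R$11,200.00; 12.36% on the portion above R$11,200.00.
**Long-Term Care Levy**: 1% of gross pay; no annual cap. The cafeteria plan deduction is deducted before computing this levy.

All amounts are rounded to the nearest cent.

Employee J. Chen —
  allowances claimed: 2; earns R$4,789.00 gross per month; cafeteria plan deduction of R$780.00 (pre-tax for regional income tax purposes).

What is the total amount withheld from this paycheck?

Regional Income Tax: taxable = R$4,789.00 − R$780.00 − 2×R$960.00 = R$2,089.00
  4.6% × R$2,089.00 = R$96.09
Long-Term Care Levy: 1% × R$4,009.00 = R$40.09
Total: R$96.09 + R$40.09 = R$136.18

R$136.18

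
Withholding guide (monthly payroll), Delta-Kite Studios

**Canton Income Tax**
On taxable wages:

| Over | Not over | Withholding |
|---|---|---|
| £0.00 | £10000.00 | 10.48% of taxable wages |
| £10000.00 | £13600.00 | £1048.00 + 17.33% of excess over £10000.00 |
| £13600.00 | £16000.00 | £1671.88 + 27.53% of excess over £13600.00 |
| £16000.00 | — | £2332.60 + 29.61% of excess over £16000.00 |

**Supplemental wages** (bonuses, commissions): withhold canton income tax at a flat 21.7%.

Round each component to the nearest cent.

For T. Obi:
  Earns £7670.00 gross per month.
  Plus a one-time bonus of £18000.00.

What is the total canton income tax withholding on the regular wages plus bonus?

Canton Income Tax: taxable = £7670.00
  10.48% × £7670.00 = £803.82
Supplemental (21.7% flat on bonus): 21.7% × £18000.00 = £3906.00
Total canton income tax: £803.82 + £3906.00 = £4709.82

£4709.82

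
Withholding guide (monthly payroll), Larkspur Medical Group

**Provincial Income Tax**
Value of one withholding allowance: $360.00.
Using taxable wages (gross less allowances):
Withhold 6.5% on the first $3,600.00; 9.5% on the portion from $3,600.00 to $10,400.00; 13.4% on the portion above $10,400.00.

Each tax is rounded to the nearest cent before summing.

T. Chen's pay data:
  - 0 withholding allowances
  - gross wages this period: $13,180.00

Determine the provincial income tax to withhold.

Provincial Income Tax: taxable = $13,180.00
  $880.00 + 13.4% × ($13,180.00 − $10,400.00) = $880.00 + 13.4% × $2,780.00 = $1,252.52

$1,252.52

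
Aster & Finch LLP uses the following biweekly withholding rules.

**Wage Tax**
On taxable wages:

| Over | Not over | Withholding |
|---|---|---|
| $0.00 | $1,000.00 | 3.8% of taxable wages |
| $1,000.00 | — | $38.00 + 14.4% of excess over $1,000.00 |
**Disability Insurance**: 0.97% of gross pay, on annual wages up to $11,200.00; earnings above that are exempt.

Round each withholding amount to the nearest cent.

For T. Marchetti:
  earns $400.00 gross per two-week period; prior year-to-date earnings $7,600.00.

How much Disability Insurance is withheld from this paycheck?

Disability Insurance: 0.97% × $400.00 = $3.88

$3.88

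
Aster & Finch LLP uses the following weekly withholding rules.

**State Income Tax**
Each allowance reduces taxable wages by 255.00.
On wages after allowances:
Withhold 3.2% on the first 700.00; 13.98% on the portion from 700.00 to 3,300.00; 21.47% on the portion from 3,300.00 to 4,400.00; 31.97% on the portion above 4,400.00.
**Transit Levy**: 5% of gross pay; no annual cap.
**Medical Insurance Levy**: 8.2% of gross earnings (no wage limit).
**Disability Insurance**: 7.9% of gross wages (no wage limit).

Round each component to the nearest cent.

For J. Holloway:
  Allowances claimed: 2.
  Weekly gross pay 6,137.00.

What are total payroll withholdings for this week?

2,309.22

State Income Tax: taxable = 6,137.00 − 2×255.00 = 5,627.00
  622.05 + 31.97% × (5,627.00 − 4,400.00) = 622.05 + 31.97% × 1,227.00 = 1,014.32
Transit Levy: 5% × 6,137.00 = 306.85
Medical Insurance Levy: 8.2% × 6,137.00 = 503.23
Disability Insurance: 7.9% × 6,137.00 = 484.82
Total: 1,014.32 + 306.85 + 503.23 + 484.82 = 2,309.22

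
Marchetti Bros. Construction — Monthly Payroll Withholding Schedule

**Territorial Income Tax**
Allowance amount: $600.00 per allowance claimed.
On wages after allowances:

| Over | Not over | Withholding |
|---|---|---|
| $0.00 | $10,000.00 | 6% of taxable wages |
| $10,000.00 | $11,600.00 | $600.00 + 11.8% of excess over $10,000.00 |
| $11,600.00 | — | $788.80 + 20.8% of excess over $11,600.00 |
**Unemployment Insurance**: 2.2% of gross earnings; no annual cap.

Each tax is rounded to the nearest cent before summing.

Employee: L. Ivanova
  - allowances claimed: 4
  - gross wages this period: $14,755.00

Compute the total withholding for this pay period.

$1,270.45

Territorial Income Tax: taxable = $14,755.00 − 4×$600.00 = $12,355.00
  $788.80 + 20.8% × ($12,355.00 − $11,600.00) = $788.80 + 20.8% × $755.00 = $945.84
Unemployment Insurance: 2.2% × $14,755.00 = $324.61
Total: $945.84 + $324.61 = $1,270.45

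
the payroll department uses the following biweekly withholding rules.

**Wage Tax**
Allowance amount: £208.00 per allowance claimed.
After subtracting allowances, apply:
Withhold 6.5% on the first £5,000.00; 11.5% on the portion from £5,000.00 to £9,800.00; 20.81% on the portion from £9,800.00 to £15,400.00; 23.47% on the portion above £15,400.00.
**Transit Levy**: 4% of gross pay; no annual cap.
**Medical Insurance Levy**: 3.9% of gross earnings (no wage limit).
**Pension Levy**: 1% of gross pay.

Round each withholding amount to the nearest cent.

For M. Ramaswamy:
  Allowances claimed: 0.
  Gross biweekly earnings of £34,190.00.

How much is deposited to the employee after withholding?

Wage Tax: taxable = £34,190.00
  £2,042.36 + 23.47% × (£34,190.00 − £15,400.00) = £2,042.36 + 23.47% × £18,790.00 = £6,452.37
Transit Levy: 4% × £34,190.00 = £1,367.60
Medical Insurance Levy: 3.9% × £34,190.00 = £1,333.41
Pension Levy: 1% × £34,190.00 = £341.90
Total withheld: £6,452.37 + £1,367.60 + £1,333.41 + £341.90 = £9,495.28
Net pay: £34,190.00 − £9,495.28 = £24,694.72

£24,694.72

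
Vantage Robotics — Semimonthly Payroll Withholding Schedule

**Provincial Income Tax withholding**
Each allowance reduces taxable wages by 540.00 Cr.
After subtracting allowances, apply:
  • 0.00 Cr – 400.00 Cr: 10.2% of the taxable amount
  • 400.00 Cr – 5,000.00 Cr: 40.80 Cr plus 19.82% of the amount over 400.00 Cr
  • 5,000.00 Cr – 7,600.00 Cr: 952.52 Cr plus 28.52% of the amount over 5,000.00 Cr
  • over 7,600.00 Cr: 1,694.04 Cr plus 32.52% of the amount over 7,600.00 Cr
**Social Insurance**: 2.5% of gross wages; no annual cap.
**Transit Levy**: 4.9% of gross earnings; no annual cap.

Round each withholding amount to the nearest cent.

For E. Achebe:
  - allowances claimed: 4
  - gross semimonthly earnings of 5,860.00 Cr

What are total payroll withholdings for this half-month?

Provincial Income Tax: taxable = 5,860.00 Cr − 4×540.00 Cr = 3,700.00 Cr
  40.80 Cr + 19.82% × (3,700.00 Cr − 400.00 Cr) = 40.80 Cr + 19.82% × 3,300.00 Cr = 694.86 Cr
Social Insurance: 2.5% × 5,860.00 Cr = 146.50 Cr
Transit Levy: 4.9% × 5,860.00 Cr = 287.14 Cr
Total: 694.86 Cr + 146.50 Cr + 287.14 Cr = 1,128.50 Cr

1,128.50 Cr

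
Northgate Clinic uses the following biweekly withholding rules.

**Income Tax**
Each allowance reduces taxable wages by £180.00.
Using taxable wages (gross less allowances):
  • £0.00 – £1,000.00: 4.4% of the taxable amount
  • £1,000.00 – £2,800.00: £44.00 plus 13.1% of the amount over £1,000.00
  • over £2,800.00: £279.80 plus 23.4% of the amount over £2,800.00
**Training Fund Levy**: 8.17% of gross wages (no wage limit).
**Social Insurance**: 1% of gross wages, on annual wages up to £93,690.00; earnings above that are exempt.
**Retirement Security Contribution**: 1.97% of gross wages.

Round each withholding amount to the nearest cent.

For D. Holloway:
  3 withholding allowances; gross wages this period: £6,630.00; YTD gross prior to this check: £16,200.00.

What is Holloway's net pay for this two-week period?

£4,841.76

Income Tax: taxable = £6,630.00 − 3×£180.00 = £6,090.00
  £279.80 + 23.4% × (£6,090.00 − £2,800.00) = £279.80 + 23.4% × £3,290.00 = £1,049.66
Training Fund Levy: 8.17% × £6,630.00 = £541.67
Social Insurance: 1% × £6,630.00 = £66.30
Retirement Security Contribution: 1.97% × £6,630.00 = £130.61
Total withheld: £1,049.66 + £541.67 + £66.30 + £130.61 = £1,788.24
Net pay: £6,630.00 − £1,788.24 = £4,841.76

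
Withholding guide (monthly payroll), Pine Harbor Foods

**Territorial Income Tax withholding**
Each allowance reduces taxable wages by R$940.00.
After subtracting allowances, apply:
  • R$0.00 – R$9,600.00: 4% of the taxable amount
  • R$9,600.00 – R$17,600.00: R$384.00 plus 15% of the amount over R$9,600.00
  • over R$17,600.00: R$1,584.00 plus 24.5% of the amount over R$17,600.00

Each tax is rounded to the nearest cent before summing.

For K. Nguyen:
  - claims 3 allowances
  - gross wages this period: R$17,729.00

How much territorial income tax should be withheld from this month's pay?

R$1,180.35

Territorial Income Tax: taxable = R$17,729.00 − 3×R$940.00 = R$14,909.00
  R$384.00 + 15% × (R$14,909.00 − R$9,600.00) = R$384.00 + 15% × R$5,309.00 = R$1,180.35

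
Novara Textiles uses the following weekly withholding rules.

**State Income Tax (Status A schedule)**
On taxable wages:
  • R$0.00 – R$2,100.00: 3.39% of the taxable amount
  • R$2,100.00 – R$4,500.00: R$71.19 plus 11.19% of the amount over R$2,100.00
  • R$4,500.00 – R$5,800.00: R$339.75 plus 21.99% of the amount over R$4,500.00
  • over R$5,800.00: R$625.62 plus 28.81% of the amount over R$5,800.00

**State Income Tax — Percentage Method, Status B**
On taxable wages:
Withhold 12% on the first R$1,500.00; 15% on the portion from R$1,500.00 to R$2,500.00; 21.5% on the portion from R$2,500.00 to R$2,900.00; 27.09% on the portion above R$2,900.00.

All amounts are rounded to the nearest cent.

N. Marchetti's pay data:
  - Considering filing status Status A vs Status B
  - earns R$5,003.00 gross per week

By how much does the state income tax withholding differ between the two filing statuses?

State Income Tax (Status A): taxable = R$5,003.00
  R$339.75 + 21.99% × (R$5,003.00 − R$4,500.00) = R$339.75 + 21.99% × R$503.00 = R$450.36
State Income Tax (Status B): taxable = R$5,003.00
  R$416.00 + 27.09% × (R$5,003.00 − R$2,900.00) = R$416.00 + 27.09% × R$2,103.00 = R$985.70
Difference: |R$450.36 − R$985.70| = R$535.34 (higher under Status B)

R$535.34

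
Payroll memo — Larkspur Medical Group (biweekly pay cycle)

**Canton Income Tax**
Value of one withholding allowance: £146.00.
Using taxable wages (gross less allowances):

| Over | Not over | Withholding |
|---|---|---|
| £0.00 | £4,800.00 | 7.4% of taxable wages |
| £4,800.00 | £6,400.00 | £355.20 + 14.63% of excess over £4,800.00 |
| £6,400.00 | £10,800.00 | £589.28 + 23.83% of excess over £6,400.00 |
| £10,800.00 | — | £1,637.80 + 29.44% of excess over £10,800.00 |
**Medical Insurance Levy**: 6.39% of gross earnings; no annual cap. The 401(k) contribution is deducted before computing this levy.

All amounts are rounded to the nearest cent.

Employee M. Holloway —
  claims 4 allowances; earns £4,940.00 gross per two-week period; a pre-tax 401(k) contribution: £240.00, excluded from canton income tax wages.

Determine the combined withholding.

Canton Income Tax: taxable = £4,940.00 − £240.00 − 4×£146.00 = £4,116.00
  7.4% × £4,116.00 = £304.58
Medical Insurance Levy: 6.39% × £4,700.00 = £300.33
Total: £304.58 + £300.33 = £604.91

£604.91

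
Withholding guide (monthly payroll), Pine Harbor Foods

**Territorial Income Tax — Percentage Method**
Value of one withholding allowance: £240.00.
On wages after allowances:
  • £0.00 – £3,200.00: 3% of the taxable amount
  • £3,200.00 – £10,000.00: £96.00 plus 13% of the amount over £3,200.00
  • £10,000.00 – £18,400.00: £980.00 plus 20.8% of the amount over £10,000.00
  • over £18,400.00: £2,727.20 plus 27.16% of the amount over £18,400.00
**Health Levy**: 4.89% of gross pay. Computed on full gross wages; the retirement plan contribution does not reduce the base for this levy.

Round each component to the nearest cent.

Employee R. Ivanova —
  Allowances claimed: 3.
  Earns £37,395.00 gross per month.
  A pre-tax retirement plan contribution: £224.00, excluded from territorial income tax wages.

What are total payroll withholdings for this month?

Territorial Income Tax: taxable = £37,395.00 − £224.00 − 3×£240.00 = £36,451.00
  £2,727.20 + 27.16% × (£36,451.00 − £18,400.00) = £2,727.20 + 27.16% × £18,051.00 = £7,629.85
Health Levy: 4.89% × £37,395.00 = £1,828.62
Total: £7,629.85 + £1,828.62 = £9,458.47

£9,458.47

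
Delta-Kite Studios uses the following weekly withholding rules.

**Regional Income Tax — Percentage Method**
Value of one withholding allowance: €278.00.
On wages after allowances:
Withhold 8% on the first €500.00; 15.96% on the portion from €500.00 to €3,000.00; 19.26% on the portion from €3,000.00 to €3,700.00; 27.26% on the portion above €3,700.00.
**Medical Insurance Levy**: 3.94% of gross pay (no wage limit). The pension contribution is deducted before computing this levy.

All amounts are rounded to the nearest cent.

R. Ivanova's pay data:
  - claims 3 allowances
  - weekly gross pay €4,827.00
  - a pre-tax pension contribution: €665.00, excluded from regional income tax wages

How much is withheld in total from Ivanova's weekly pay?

Regional Income Tax: taxable = €4,827.00 − €665.00 − 3×€278.00 = €3,328.00
  €439.00 + 19.26% × (€3,328.00 − €3,000.00) = €439.00 + 19.26% × €328.00 = €502.17
Medical Insurance Levy: 3.94% × €4,162.00 = €163.98
Total: €502.17 + €163.98 = €666.15

€666.15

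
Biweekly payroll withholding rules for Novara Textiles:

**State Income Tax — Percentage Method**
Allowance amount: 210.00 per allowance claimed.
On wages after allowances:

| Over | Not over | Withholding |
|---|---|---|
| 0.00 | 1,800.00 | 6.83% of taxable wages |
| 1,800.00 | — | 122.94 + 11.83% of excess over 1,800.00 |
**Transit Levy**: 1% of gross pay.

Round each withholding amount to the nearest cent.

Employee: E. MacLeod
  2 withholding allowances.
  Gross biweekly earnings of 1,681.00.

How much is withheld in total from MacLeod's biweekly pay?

State Income Tax: taxable = 1,681.00 − 2×210.00 = 1,261.00
  6.83% × 1,261.00 = 86.13
Transit Levy: 1% × 1,681.00 = 16.81
Total: 86.13 + 16.81 = 102.94

102.94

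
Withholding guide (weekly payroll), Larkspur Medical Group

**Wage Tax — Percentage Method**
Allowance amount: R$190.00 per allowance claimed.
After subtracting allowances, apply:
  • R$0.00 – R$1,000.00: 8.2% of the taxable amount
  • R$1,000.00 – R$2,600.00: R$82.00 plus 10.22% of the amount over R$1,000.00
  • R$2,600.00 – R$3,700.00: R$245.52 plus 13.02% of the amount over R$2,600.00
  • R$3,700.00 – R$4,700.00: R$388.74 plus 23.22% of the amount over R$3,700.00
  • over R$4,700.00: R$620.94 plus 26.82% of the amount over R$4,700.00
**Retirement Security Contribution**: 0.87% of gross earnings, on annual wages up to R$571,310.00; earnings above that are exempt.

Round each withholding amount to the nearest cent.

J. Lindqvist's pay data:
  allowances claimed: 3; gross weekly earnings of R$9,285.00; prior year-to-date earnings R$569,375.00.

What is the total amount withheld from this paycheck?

Wage Tax: taxable = R$9,285.00 − 3×R$190.00 = R$8,715.00
  R$620.94 + 26.82% × (R$8,715.00 − R$4,700.00) = R$620.94 + 26.82% × R$4,015.00 = R$1,697.76
Retirement Security Contribution: cap R$571,310.00 − YTD R$569,375.00 = R$1,935.00 subject; 0.87% × R$1,935.00 = R$16.83
Total: R$1,697.76 + R$16.83 = R$1,714.59

R$1,714.59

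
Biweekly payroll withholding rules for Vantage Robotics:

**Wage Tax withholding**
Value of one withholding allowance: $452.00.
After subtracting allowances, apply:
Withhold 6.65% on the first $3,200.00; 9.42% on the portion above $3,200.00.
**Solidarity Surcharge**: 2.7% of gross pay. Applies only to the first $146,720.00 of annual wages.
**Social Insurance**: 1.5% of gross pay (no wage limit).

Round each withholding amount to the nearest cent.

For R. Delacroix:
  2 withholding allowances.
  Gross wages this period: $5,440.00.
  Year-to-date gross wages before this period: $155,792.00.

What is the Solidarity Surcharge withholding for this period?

$0.00

Solidarity Surcharge: YTD $155,792.00 ≥ cap $146,720.00 → $0.00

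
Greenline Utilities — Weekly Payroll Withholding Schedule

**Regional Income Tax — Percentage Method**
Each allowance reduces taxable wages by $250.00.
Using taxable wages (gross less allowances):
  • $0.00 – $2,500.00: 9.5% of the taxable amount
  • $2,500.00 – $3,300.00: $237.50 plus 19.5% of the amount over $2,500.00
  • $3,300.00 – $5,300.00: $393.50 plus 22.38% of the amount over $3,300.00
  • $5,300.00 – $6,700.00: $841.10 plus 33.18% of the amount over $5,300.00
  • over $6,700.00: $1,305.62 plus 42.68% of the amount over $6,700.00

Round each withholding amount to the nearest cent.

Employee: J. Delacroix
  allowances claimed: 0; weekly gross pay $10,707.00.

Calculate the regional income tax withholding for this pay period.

$3,015.81

Regional Income Tax: taxable = $10,707.00
  $1,305.62 + 42.68% × ($10,707.00 − $6,700.00) = $1,305.62 + 42.68% × $4,007.00 = $3,015.81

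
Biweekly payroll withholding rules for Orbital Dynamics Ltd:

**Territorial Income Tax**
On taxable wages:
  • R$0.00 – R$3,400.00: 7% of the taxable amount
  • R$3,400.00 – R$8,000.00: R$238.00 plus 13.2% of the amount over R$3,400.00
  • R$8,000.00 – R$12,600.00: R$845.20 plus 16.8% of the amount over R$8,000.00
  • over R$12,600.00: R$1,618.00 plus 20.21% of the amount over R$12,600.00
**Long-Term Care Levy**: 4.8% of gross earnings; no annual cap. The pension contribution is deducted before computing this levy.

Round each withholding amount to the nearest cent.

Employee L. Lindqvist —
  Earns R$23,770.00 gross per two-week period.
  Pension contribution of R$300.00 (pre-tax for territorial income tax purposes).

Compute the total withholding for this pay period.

Territorial Income Tax: taxable = R$23,770.00 − R$300.00 = R$23,470.00
  R$1,618.00 + 20.21% × (R$23,470.00 − R$12,600.00) = R$1,618.00 + 20.21% × R$10,870.00 = R$3,814.83
Long-Term Care Levy: 4.8% × R$23,470.00 = R$1,126.56
Total: R$3,814.83 + R$1,126.56 = R$4,941.39

R$4,941.39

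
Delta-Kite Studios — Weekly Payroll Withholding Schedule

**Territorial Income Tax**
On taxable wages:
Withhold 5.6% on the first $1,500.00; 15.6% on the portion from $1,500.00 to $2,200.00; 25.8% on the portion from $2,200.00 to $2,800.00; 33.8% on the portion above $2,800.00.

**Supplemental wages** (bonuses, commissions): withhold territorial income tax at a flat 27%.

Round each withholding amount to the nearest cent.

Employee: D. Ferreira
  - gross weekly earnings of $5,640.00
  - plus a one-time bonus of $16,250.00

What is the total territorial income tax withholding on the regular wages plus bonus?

$5,695.42

Territorial Income Tax: taxable = $5,640.00
  $348.00 + 33.8% × ($5,640.00 − $2,800.00) = $348.00 + 33.8% × $2,840.00 = $1,307.92
Supplemental (27% flat on bonus): 27% × $16,250.00 = $4,387.50
Total territorial income tax: $1,307.92 + $4,387.50 = $5,695.42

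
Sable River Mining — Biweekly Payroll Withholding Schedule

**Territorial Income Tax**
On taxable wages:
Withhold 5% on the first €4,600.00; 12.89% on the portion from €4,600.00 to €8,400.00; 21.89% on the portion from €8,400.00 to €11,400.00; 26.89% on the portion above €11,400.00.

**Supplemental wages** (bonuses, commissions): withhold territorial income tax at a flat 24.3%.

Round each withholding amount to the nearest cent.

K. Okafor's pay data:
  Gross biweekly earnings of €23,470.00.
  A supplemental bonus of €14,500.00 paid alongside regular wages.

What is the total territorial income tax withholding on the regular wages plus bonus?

€8,145.64

Territorial Income Tax: taxable = €23,470.00
  €1,376.52 + 26.89% × (€23,470.00 − €11,400.00) = €1,376.52 + 26.89% × €12,070.00 = €4,622.14
Supplemental (24.3% flat on bonus): 24.3% × €14,500.00 = €3,523.50
Total territorial income tax: €4,622.14 + €3,523.50 = €8,145.64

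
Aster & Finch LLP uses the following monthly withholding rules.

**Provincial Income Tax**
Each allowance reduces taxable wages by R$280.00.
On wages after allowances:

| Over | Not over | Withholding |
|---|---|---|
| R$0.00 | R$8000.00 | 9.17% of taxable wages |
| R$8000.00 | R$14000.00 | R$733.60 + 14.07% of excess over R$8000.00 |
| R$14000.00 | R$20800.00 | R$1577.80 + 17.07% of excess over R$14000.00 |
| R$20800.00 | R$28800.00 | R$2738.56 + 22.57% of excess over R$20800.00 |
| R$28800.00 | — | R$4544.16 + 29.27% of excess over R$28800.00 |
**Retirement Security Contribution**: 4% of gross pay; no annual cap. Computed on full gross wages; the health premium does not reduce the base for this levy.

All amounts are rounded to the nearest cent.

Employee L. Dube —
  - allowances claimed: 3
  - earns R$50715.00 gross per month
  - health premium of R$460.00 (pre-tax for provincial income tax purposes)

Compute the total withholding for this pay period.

Provincial Income Tax: taxable = R$50715.00 − R$460.00 − 3×R$280.00 = R$49415.00
  R$4544.16 + 29.27% × (R$49415.00 − R$28800.00) = R$4544.16 + 29.27% × R$20615.00 = R$10578.17
Retirement Security Contribution: 4% × R$50715.00 = R$2028.60
Total: R$10578.17 + R$2028.60 = R$12606.77

R$12606.77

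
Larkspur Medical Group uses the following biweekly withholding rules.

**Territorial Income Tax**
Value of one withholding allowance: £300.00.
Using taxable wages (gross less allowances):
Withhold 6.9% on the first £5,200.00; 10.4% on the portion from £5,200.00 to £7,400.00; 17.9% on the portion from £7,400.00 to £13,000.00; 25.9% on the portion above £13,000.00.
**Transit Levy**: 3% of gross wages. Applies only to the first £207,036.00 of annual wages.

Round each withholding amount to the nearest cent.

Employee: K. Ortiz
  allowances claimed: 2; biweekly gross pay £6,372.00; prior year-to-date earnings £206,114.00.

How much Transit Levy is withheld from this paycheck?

Transit Levy: cap £207,036.00 − YTD £206,114.00 = £922.00 subject; 3% × £922.00 = £27.66

£27.66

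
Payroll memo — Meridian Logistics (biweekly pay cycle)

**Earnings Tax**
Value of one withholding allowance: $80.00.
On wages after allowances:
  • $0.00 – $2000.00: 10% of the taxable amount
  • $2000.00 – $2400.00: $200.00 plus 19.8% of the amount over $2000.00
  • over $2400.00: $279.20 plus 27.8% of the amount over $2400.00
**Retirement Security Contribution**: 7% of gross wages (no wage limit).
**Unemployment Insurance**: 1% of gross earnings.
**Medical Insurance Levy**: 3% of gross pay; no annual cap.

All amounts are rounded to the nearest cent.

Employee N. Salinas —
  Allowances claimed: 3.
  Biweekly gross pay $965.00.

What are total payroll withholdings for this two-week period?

$178.65

Earnings Tax: taxable = $965.00 − 3×$80.00 = $725.00
  10% × $725.00 = $72.50
Retirement Security Contribution: 7% × $965.00 = $67.55
Unemployment Insurance: 1% × $965.00 = $9.65
Medical Insurance Levy: 3% × $965.00 = $28.95
Total: $72.50 + $67.55 + $9.65 + $28.95 = $178.65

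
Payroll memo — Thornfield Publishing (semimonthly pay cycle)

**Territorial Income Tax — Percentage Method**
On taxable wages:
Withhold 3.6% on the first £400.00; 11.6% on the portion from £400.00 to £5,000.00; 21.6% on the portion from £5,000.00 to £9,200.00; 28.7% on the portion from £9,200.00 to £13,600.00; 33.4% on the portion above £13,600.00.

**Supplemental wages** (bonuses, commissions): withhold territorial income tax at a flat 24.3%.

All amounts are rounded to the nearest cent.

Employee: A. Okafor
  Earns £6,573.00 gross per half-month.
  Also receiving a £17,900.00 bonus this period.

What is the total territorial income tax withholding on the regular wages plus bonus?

Territorial Income Tax: taxable = £6,573.00
  £548.00 + 21.6% × (£6,573.00 − £5,000.00) = £548.00 + 21.6% × £1,573.00 = £887.77
Supplemental (24.3% flat on bonus): 24.3% × £17,900.00 = £4,349.70
Total territorial income tax: £887.77 + £4,349.70 = £5,237.47

£5,237.47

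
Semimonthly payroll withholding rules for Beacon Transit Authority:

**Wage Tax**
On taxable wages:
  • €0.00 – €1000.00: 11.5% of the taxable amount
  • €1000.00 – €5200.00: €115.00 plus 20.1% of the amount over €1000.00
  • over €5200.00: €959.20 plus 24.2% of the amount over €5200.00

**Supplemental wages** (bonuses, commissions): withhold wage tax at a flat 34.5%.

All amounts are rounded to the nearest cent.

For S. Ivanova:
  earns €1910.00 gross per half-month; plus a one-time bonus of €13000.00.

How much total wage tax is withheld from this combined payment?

Wage Tax: taxable = €1910.00
  €115.00 + 20.1% × (€1910.00 − €1000.00) = €115.00 + 20.1% × €910.00 = €297.91
Supplemental (34.5% flat on bonus): 34.5% × €13000.00 = €4485.00
Total wage tax: €297.91 + €4485.00 = €4782.91

€4782.91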